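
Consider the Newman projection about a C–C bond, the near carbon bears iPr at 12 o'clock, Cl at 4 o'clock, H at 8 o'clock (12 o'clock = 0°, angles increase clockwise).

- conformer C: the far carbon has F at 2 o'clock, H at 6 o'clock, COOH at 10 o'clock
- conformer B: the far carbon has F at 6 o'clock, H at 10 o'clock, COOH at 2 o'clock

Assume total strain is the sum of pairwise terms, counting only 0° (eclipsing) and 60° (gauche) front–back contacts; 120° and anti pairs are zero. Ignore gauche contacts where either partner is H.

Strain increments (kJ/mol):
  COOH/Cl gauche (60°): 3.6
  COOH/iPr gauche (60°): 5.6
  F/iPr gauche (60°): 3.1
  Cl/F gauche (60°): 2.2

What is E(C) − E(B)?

-0.5 kJ/mol

C (staggered): iPr(0°)/F(60°) gauche 3.1; iPr(0°)/COOH(300°) gauche 5.6; Cl(120°)/F(60°) gauche 2.2 → 10.9 kJ/mol.
B (staggered): iPr(0°)/COOH(60°) gauche 5.6; Cl(120°)/F(180°) gauche 2.2; Cl(120°)/COOH(60°) gauche 3.6 → 11.4 kJ/mol.
E(C) − E(B) = 10.9 − 11.4 = -0.5 kJ/mol.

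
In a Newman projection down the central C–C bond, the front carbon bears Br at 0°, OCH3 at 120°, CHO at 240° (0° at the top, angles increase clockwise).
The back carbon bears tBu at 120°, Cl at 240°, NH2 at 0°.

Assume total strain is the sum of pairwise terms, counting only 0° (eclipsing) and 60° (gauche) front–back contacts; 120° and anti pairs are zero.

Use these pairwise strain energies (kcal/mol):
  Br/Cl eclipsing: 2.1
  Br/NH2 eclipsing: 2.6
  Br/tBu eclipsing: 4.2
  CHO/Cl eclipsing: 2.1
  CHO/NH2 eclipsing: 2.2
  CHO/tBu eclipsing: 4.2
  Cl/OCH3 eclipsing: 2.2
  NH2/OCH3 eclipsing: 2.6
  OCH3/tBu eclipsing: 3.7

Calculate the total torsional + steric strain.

This conformer (eclipsed): Br–NH2 eclipsed, OCH3–tBu eclipsed, CHO–Cl eclipsed; 2.6 + 3.7 + 2.1 = 8.4 kcal/mol.

8.4 kcal/mol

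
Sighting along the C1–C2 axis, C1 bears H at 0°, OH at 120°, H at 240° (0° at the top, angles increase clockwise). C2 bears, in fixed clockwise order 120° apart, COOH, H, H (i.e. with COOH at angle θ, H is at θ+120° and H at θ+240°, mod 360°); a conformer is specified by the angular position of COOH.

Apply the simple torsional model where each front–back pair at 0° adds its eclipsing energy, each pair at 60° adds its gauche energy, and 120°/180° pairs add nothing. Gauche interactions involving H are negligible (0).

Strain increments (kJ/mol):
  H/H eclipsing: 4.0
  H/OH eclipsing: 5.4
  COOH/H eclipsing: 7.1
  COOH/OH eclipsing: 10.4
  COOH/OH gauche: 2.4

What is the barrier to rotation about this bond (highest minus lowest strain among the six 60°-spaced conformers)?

COOH at 0° (eclipsed): H(0°)/COOH(0°) eclipsed 7.1; OH(120°)/H(120°) eclipsed 5.4; H(240°)/H(240°) eclipsed 4.0 → 16.5 kJ/mol.
COOH at 60° (staggered): OH(120°)/COOH(60°) gauche 2.4 → 2.4 kJ/mol.
COOH at 120° (eclipsed): H(0°)/H(0°) eclipsed 4.0; OH(120°)/COOH(120°) eclipsed 10.4; H(240°)/H(240°) eclipsed 4.0 → 18.4 kJ/mol.
COOH at 180° (staggered): OH(120°)/COOH(180°) gauche 2.4 → 2.4 kJ/mol.
COOH at 240° (eclipsed): H(0°)/H(0°) eclipsed 4.0; OH(120°)/H(120°) eclipsed 5.4; H(240°)/COOH(240°) eclipsed 7.1 → 16.5 kJ/mol.
COOH at 300° (staggered): no non-H gauche contacts → 0.0 kJ/mol.
Max at 120° (18.4 kJ/mol), min at 300° (0.0 kJ/mol); barrier = 18.4 kJ/mol.

18.4 kJ/mol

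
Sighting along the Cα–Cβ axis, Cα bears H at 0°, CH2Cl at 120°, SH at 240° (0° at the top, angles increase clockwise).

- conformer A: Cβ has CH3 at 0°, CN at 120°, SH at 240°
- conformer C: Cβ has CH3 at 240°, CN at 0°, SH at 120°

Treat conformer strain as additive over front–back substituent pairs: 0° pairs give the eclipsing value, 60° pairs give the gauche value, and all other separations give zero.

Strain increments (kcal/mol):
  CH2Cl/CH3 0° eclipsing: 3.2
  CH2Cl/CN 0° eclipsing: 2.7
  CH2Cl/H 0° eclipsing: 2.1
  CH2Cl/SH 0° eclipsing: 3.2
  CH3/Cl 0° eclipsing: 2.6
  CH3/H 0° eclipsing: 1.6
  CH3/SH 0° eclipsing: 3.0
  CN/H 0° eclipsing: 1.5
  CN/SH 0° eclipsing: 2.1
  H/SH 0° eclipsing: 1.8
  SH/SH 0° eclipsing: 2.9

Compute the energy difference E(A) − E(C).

-0.5 kcal/mol

A (eclipsed): H(0°)/CH3(0°) eclipsed 1.6; CH2Cl(120°)/CN(120°) eclipsed 2.7; SH(240°)/SH(240°) eclipsed 2.9 → 7.2 kcal/mol.
C (eclipsed): H(0°)/CN(0°) eclipsed 1.5; CH2Cl(120°)/SH(120°) eclipsed 3.2; SH(240°)/CH3(240°) eclipsed 3.0 → 7.7 kcal/mol.
E(A) − E(C) = 7.2 − 7.7 = -0.5 kcal/mol.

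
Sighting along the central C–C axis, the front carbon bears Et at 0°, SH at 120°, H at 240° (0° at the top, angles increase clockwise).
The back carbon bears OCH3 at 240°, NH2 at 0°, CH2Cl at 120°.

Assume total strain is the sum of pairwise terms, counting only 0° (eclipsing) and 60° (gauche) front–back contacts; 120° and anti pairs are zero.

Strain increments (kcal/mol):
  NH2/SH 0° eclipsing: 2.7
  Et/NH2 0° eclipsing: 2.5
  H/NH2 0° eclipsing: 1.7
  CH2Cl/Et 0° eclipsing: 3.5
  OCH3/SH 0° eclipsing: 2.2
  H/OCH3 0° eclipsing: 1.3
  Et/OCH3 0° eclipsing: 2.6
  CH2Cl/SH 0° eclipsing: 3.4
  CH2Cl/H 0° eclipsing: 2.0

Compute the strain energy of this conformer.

7.2 kcal/mol

This conformer (eclipsed): Et–NH2 eclipsed, SH–CH2Cl eclipsed, H–OCH3 eclipsed; 2.5 + 3.4 + 1.3 = 7.2 kcal/mol.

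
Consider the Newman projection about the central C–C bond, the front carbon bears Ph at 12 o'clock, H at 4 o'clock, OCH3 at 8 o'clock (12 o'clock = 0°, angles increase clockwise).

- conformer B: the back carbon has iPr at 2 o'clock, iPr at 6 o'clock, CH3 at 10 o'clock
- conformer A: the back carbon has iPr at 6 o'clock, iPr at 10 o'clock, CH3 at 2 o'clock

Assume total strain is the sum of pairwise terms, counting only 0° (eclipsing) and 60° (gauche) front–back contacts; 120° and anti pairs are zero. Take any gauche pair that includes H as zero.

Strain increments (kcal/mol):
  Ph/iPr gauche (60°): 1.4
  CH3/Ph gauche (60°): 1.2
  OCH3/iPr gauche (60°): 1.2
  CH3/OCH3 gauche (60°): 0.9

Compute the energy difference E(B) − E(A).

B is staggered. Ph at 0° is gauche with iPr at 60° (1.4); Ph at 0° is gauche with CH3 at 300° (1.2); OCH3 at 240° is gauche with iPr at 180° (1.2); OCH3 at 240° is gauche with CH3 at 300° (0.9). Total 4.7 kcal/mol.
A is staggered. Ph at 0° is gauche with iPr at 300° (1.4); Ph at 0° is gauche with CH3 at 60° (1.2); OCH3 at 240° is gauche with iPr at 180° (1.2); OCH3 at 240° is gauche with iPr at 300° (1.2). Total 5.0 kcal/mol.
E(B) − E(A) = 4.7 − 5.0 = -0.3 kcal/mol.

-0.3 kcal/mol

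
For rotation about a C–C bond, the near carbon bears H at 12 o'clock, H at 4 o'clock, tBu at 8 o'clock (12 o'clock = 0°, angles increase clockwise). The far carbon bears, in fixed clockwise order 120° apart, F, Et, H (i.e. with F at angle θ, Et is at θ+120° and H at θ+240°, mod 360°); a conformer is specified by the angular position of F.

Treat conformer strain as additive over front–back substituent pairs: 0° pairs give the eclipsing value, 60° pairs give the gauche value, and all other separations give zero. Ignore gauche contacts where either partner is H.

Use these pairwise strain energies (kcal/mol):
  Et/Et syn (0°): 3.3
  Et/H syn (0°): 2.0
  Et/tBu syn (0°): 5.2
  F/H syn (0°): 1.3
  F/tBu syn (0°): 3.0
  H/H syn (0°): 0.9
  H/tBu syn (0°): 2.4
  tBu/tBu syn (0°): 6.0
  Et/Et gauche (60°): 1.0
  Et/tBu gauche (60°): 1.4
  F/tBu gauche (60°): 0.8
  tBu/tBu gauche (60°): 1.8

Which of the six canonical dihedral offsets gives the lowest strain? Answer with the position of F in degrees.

F at 0° (eclipsed): H(0°)/F(0°) eclipsed 1.3; H(120°)/Et(120°) eclipsed 2.0; tBu(240°)/H(240°) eclipsed 2.4 → 5.7 kcal/mol.
F at 60° (staggered): tBu(240°)/Et(180°) gauche 1.4 → 1.4 kcal/mol.
F at 120° (eclipsed): H(0°)/H(0°) eclipsed 0.9; H(120°)/F(120°) eclipsed 1.3; tBu(240°)/Et(240°) eclipsed 5.2 → 7.4 kcal/mol.
F at 180° (staggered): tBu(240°)/F(180°) gauche 0.8; tBu(240°)/Et(300°) gauche 1.4 → 2.2 kcal/mol.
F at 240° (eclipsed): H(0°)/Et(0°) eclipsed 2.0; H(120°)/H(120°) eclipsed 0.9; tBu(240°)/F(240°) eclipsed 3.0 → 5.9 kcal/mol.
F at 300° (staggered): tBu(240°)/F(300°) gauche 0.8 → 0.8 kcal/mol.
The minimum (0.8 kcal/mol) occurs with F at 300°.

300°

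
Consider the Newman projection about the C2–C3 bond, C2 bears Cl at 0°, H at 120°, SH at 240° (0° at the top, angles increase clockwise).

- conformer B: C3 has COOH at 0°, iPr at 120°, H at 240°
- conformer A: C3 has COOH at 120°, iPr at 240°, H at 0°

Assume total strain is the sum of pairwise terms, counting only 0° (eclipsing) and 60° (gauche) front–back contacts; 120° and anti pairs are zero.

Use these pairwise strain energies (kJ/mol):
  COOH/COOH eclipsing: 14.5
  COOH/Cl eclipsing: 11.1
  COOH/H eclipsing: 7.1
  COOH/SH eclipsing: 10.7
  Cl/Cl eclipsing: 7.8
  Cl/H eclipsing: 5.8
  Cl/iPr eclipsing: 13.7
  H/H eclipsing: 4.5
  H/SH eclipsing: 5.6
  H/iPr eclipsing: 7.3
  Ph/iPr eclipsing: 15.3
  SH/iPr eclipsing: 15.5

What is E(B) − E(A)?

-4.4 kJ/mol

B is eclipsed. Cl at 0° is eclipsed with COOH at 0° (11.1); H at 120° is eclipsed with iPr at 120° (7.3); SH at 240° is eclipsed with H at 240° (5.6). Total 24.0 kJ/mol.
A is eclipsed. Cl at 0° is eclipsed with H at 0° (5.8); H at 120° is eclipsed with COOH at 120° (7.1); SH at 240° is eclipsed with iPr at 240° (15.5). Total 28.4 kJ/mol.
E(B) − E(A) = 24.0 − 28.4 = -4.4 kJ/mol.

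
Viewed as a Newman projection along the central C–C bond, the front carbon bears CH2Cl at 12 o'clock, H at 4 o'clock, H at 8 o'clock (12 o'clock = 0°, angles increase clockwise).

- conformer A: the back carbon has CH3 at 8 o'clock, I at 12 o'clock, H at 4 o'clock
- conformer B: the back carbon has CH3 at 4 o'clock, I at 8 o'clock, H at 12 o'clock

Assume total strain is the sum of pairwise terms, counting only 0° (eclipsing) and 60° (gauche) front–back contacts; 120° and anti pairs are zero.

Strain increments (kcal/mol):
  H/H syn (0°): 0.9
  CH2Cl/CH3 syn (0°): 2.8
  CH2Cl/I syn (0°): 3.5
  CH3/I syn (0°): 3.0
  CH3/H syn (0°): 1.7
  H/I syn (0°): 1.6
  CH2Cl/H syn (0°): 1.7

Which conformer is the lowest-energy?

B

A is eclipsed. CH2Cl at 0° is eclipsed with I at 0° (3.5); H at 120° is eclipsed with H at 120° (0.9); H at 240° is eclipsed with CH3 at 240° (1.7). Total 6.1 kcal/mol.
B is eclipsed. CH2Cl at 0° is eclipsed with H at 0° (1.7); H at 120° is eclipsed with CH3 at 120° (1.7); H at 240° is eclipsed with I at 240° (1.6). Total 5.0 kcal/mol.
B has the lowest total (5.0 kcal/mol).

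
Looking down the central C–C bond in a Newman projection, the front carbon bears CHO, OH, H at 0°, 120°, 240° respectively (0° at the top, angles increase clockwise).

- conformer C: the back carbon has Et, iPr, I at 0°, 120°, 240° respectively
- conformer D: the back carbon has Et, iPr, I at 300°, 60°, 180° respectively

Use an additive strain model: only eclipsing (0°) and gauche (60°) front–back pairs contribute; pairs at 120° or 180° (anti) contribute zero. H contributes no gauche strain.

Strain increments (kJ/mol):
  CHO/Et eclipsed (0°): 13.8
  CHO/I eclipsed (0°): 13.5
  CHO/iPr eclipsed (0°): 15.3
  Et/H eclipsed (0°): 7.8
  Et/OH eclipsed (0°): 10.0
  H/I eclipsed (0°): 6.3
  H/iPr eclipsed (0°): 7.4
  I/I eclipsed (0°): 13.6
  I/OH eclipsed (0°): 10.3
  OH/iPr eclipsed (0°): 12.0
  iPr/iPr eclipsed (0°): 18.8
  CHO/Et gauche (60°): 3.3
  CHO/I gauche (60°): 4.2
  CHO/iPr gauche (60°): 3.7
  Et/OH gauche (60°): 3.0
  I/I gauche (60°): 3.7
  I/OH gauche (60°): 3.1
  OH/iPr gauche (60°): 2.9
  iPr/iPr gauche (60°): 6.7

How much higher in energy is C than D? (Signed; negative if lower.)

C (eclipsed): CHO(0°)/Et(0°) eclipsed 13.8; OH(120°)/iPr(120°) eclipsed 12.0; H(240°)/I(240°) eclipsed 6.3 → 32.1 kJ/mol.
D (staggered): CHO(0°)/Et(300°) gauche 3.3; CHO(0°)/iPr(60°) gauche 3.7; OH(120°)/iPr(60°) gauche 2.9; OH(120°)/I(180°) gauche 3.1 → 13.0 kJ/mol.
E(C) − E(D) = 32.1 − 13.0 = +19.1 kJ/mol.

+19.1 kJ/mol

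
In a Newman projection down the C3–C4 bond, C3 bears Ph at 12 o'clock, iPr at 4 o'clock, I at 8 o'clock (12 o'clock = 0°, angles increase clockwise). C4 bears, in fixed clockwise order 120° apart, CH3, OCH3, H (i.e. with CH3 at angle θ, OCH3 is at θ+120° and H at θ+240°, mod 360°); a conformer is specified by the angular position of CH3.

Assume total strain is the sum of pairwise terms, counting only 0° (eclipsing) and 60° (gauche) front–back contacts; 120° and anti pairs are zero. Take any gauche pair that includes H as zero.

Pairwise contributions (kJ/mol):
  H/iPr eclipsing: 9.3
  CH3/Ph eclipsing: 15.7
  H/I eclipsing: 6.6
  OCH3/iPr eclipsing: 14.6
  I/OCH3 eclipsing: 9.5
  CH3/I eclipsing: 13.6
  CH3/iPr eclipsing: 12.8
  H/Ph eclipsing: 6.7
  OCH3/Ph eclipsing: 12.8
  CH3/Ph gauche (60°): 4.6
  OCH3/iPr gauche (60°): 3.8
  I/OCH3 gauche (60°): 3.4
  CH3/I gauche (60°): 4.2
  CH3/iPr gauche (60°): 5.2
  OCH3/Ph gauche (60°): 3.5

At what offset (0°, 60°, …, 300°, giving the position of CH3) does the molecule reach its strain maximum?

CH3 at 0° (eclipsed): Ph–CH3 eclipsed, iPr–OCH3 eclipsed, I–H eclipsed; 15.7 + 14.6 + 6.6 = 36.9 kJ/mol.
CH3 at 60° (staggered): Ph–CH3 gauche, iPr–CH3 gauche, iPr–OCH3 gauche, I–OCH3 gauche; 4.6 + 5.2 + 3.8 + 3.4 = 17.0 kJ/mol.
CH3 at 120° (eclipsed): Ph–H eclipsed, iPr–CH3 eclipsed, I–OCH3 eclipsed; 6.7 + 12.8 + 9.5 = 29.0 kJ/mol.
CH3 at 180° (staggered): Ph–OCH3 gauche, iPr–CH3 gauche, I–CH3 gauche, I–OCH3 gauche; 3.5 + 5.2 + 4.2 + 3.4 = 16.3 kJ/mol.
CH3 at 240° (eclipsed): Ph–OCH3 eclipsed, iPr–H eclipsed, I–CH3 eclipsed; 12.8 + 9.3 + 13.6 = 35.7 kJ/mol.
CH3 at 300° (staggered): Ph–CH3 gauche, Ph–OCH3 gauche, iPr–OCH3 gauche, I–CH3 gauche; 4.6 + 3.5 + 3.8 + 4.2 = 16.1 kJ/mol.
The maximum (36.9 kJ/mol) occurs with CH3 at 0°.

0°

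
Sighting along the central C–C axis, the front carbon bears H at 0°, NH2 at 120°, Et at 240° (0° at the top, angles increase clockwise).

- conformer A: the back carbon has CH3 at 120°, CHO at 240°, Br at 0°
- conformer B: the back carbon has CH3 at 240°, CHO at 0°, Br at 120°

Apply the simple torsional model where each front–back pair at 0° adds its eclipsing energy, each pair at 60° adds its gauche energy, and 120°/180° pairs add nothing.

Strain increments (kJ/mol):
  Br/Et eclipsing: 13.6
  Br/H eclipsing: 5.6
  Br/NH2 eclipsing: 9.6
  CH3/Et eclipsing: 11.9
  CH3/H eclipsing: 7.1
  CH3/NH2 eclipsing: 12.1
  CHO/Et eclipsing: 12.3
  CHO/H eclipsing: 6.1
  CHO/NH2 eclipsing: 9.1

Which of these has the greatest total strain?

A (eclipsed): H–Br eclipsed, NH2–CH3 eclipsed, Et–CHO eclipsed; 5.6 + 12.1 + 12.3 = 30.0 kJ/mol.
B (eclipsed): H–CHO eclipsed, NH2–Br eclipsed, Et–CH3 eclipsed; 6.1 + 9.6 + 11.9 = 27.6 kJ/mol.
A has the highest total (30.0 kJ/mol).

A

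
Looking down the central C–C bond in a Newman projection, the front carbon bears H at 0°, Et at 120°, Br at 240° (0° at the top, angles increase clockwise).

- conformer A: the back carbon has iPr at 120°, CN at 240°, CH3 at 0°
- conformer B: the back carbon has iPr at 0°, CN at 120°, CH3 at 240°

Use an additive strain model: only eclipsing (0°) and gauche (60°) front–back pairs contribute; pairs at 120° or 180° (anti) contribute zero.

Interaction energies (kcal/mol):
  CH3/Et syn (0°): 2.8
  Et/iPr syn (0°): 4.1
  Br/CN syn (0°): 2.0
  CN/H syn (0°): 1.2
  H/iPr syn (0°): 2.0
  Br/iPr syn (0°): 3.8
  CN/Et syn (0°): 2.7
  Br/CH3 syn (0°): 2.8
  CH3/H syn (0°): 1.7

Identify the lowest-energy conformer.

B

A is eclipsed. H at 0° is eclipsed with CH3 at 0° (1.7); Et at 120° is eclipsed with iPr at 120° (4.1); Br at 240° is eclipsed with CN at 240° (2.0). Total 7.8 kcal/mol.
B is eclipsed. H at 0° is eclipsed with iPr at 0° (2.0); Et at 120° is eclipsed with CN at 120° (2.7); Br at 240° is eclipsed with CH3 at 240° (2.8). Total 7.5 kcal/mol.
B has the lowest total (7.5 kcal/mol).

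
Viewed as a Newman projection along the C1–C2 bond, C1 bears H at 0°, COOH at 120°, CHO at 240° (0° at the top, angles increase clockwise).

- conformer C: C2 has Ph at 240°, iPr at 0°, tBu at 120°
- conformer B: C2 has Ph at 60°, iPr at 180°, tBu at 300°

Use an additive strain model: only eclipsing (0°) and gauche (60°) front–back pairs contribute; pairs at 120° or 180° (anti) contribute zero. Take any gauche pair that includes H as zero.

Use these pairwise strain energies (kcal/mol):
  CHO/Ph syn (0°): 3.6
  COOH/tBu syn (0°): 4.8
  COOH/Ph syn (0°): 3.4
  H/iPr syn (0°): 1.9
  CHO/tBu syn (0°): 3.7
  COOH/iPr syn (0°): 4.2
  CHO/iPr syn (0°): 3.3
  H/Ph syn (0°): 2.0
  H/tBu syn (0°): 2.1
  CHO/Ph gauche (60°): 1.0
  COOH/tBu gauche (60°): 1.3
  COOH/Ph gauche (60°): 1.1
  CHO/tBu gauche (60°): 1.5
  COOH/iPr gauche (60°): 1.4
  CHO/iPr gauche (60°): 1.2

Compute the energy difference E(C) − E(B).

+5.1 kcal/mol

C is eclipsed. H at 0° is eclipsed with iPr at 0° (1.9); COOH at 120° is eclipsed with tBu at 120° (4.8); CHO at 240° is eclipsed with Ph at 240° (3.6). Total 10.3 kcal/mol.
B is staggered. COOH at 120° is gauche with Ph at 60° (1.1); COOH at 120° is gauche with iPr at 180° (1.4); CHO at 240° is gauche with iPr at 180° (1.2); CHO at 240° is gauche with tBu at 300° (1.5). Total 5.2 kcal/mol.
E(C) − E(B) = 10.3 − 5.2 = +5.1 kcal/mol.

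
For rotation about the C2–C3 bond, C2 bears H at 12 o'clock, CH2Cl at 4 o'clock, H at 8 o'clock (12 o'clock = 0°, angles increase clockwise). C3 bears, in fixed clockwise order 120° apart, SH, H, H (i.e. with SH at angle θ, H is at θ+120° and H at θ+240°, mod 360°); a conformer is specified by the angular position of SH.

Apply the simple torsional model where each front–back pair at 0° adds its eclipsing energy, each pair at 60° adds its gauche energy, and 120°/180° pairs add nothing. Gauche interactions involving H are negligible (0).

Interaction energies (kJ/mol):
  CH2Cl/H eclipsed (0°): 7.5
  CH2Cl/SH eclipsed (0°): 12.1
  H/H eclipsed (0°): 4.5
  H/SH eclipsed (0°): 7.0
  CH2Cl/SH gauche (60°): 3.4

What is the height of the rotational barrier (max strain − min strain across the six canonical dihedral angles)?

21.1 kJ/mol

SH at 0° (eclipsed): H–SH eclipsed, CH2Cl–H eclipsed, H–H eclipsed; 7.0 + 7.5 + 4.5 = 19.0 kJ/mol.
SH at 60° (staggered): CH2Cl–SH gauche; 3.4 = 3.4 kJ/mol.
SH at 120° (eclipsed): H–H eclipsed, CH2Cl–SH eclipsed, H–H eclipsed; 4.5 + 12.1 + 4.5 = 21.1 kJ/mol.
SH at 180° (staggered): CH2Cl–SH gauche; 3.4 = 3.4 kJ/mol.
SH at 240° (eclipsed): H–H eclipsed, CH2Cl–H eclipsed, H–SH eclipsed; 4.5 + 7.5 + 7.0 = 19.0 kJ/mol.
SH at 300° (staggered): no non-H gauche contacts → 0.0 kJ/mol.
Max at 120° (21.1 kJ/mol), min at 300° (0.0 kJ/mol); barrier = 21.1 kJ/mol.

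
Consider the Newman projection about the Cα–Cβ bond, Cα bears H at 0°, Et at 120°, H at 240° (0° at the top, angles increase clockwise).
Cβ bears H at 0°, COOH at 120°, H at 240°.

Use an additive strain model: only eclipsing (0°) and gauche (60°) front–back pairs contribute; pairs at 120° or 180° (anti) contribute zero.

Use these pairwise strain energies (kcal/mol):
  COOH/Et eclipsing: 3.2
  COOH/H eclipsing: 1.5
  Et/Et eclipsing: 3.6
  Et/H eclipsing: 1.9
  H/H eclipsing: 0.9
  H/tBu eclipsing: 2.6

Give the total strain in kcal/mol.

5.0 kcal/mol

This conformer (eclipsed): H–H eclipsed, Et–COOH eclipsed, H–H eclipsed; 0.9 + 3.2 + 0.9 = 5.0 kcal/mol.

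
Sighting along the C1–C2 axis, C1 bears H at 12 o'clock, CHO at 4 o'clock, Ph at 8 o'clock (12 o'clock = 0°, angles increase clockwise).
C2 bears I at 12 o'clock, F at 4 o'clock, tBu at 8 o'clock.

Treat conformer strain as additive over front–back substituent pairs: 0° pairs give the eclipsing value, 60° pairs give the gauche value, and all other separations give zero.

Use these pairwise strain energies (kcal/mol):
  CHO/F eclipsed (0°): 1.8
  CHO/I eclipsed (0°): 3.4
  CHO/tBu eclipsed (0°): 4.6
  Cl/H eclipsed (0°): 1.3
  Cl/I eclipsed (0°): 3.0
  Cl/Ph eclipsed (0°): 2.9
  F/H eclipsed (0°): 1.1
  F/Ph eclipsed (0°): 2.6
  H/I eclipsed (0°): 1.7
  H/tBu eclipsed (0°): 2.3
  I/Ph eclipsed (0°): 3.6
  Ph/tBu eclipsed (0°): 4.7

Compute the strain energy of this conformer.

This conformer is eclipsed. H at 0° is eclipsed with I at 0° (1.7); CHO at 120° is eclipsed with F at 120° (1.8); Ph at 240° is eclipsed with tBu at 240° (4.7). Total 8.2 kcal/mol.

8.2 kcal/mol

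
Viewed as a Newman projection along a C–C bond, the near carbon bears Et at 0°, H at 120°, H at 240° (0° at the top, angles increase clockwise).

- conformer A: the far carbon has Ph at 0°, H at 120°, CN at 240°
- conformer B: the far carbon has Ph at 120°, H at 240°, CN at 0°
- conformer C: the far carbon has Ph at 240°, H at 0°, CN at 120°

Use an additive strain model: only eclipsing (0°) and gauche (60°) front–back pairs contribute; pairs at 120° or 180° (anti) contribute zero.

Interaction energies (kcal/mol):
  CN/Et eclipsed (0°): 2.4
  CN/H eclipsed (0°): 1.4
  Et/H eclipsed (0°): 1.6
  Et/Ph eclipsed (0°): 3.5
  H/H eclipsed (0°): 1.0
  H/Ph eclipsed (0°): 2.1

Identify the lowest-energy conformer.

C

A (eclipsed): Et(0°)/Ph(0°) eclipsed 3.5; H(120°)/H(120°) eclipsed 1.0; H(240°)/CN(240°) eclipsed 1.4 → 5.9 kcal/mol.
B (eclipsed): Et(0°)/CN(0°) eclipsed 2.4; H(120°)/Ph(120°) eclipsed 2.1; H(240°)/H(240°) eclipsed 1.0 → 5.5 kcal/mol.
C (eclipsed): Et(0°)/H(0°) eclipsed 1.6; H(120°)/CN(120°) eclipsed 1.4; H(240°)/Ph(240°) eclipsed 2.1 → 5.1 kcal/mol.
C has the lowest total (5.1 kcal/mol).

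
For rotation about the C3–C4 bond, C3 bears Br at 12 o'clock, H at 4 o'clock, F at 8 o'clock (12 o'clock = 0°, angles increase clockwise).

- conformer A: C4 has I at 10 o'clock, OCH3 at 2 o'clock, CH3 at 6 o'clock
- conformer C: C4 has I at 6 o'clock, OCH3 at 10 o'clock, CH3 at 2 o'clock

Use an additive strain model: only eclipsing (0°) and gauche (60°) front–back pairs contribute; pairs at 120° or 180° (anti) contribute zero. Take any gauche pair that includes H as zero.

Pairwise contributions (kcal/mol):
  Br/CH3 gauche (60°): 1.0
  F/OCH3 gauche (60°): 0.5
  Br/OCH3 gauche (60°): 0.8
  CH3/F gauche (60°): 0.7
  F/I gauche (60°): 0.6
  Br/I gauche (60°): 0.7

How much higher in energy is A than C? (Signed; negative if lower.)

A (staggered): Br(0°)/I(300°) gauche 0.7; Br(0°)/OCH3(60°) gauche 0.8; F(240°)/I(300°) gauche 0.6; F(240°)/CH3(180°) gauche 0.7 → 2.8 kcal/mol.
C (staggered): Br(0°)/OCH3(300°) gauche 0.8; Br(0°)/CH3(60°) gauche 1.0; F(240°)/I(180°) gauche 0.6; F(240°)/OCH3(300°) gauche 0.5 → 2.9 kcal/mol.
E(A) − E(C) = 2.8 − 2.9 = -0.1 kcal/mol.

-0.1 kcal/mol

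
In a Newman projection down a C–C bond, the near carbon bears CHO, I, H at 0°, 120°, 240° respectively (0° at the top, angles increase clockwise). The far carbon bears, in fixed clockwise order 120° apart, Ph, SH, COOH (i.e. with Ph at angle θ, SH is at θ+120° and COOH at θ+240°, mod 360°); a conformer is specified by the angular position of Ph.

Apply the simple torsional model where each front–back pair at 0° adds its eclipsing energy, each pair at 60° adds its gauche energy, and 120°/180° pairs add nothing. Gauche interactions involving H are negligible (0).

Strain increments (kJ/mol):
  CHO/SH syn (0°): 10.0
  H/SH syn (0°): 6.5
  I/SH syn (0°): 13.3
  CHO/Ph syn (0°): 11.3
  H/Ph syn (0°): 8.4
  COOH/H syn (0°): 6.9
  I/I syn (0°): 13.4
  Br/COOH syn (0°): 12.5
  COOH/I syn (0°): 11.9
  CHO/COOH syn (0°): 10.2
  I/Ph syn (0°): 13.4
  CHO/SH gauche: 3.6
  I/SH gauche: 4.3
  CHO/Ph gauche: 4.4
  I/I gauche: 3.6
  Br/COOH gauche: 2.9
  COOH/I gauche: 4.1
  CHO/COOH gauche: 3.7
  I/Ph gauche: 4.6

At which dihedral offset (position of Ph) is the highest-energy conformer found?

Ph at 0° (eclipsed): CHO–Ph eclipsed, I–SH eclipsed, H–COOH eclipsed; 11.3 + 13.3 + 6.9 = 31.5 kJ/mol.
Ph at 60° (staggered): CHO–Ph gauche, CHO–COOH gauche, I–Ph gauche, I–SH gauche; 4.4 + 3.7 + 4.6 + 4.3 = 17.0 kJ/mol.
Ph at 120° (eclipsed): CHO–COOH eclipsed, I–Ph eclipsed, H–SH eclipsed; 10.2 + 13.4 + 6.5 = 30.1 kJ/mol.
Ph at 180° (staggered): CHO–SH gauche, CHO–COOH gauche, I–Ph gauche, I–COOH gauche; 3.6 + 3.7 + 4.6 + 4.1 = 16.0 kJ/mol.
Ph at 240° (eclipsed): CHO–SH eclipsed, I–COOH eclipsed, H–Ph eclipsed; 10.0 + 11.9 + 8.4 = 30.3 kJ/mol.
Ph at 300° (staggered): CHO–Ph gauche, CHO–SH gauche, I–SH gauche, I–COOH gauche; 4.4 + 3.6 + 4.3 + 4.1 = 16.4 kJ/mol.
The maximum (31.5 kJ/mol) occurs with Ph at 0°.

0°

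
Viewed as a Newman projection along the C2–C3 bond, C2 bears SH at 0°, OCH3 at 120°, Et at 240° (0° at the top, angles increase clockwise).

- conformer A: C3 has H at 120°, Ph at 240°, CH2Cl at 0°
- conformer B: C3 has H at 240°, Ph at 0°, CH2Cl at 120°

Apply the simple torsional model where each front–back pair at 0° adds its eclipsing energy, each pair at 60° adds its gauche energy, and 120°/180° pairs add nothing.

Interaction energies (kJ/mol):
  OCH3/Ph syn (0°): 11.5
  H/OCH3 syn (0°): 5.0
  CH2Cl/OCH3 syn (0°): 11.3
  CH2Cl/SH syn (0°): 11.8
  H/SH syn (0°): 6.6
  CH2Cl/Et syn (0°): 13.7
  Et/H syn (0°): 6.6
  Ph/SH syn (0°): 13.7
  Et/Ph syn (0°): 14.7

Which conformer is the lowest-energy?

A (eclipsed): SH(0°)/CH2Cl(0°) eclipsed 11.8; OCH3(120°)/H(120°) eclipsed 5.0; Et(240°)/Ph(240°) eclipsed 14.7 → 31.5 kJ/mol.
B (eclipsed): SH(0°)/Ph(0°) eclipsed 13.7; OCH3(120°)/CH2Cl(120°) eclipsed 11.3; Et(240°)/H(240°) eclipsed 6.6 → 31.6 kJ/mol.
A has the lowest total (31.5 kJ/mol).

A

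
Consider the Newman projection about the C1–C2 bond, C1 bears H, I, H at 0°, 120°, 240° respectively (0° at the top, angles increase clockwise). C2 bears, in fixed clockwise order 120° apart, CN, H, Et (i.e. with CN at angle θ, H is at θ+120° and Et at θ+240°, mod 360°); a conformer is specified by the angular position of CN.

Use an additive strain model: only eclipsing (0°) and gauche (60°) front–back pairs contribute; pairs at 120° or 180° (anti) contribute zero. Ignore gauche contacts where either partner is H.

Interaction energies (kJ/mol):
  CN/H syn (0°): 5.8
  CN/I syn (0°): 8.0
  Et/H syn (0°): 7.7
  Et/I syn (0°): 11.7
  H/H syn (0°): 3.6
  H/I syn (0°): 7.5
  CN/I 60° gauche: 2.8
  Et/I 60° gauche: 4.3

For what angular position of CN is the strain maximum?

240°

CN at 0° (eclipsed): H(0°)/CN(0°) eclipsed 5.8; I(120°)/H(120°) eclipsed 7.5; H(240°)/Et(240°) eclipsed 7.7 → 21.0 kJ/mol.
CN at 60° (staggered): I(120°)/CN(60°) gauche 2.8 → 2.8 kJ/mol.
CN at 120° (eclipsed): H(0°)/Et(0°) eclipsed 7.7; I(120°)/CN(120°) eclipsed 8.0; H(240°)/H(240°) eclipsed 3.6 → 19.3 kJ/mol.
CN at 180° (staggered): I(120°)/CN(180°) gauche 2.8; I(120°)/Et(60°) gauche 4.3 → 7.1 kJ/mol.
CN at 240° (eclipsed): H(0°)/H(0°) eclipsed 3.6; I(120°)/Et(120°) eclipsed 11.7; H(240°)/CN(240°) eclipsed 5.8 → 21.1 kJ/mol.
CN at 300° (staggered): I(120°)/Et(180°) gauche 4.3 → 4.3 kJ/mol.
The maximum (21.1 kJ/mol) occurs with CN at 240°.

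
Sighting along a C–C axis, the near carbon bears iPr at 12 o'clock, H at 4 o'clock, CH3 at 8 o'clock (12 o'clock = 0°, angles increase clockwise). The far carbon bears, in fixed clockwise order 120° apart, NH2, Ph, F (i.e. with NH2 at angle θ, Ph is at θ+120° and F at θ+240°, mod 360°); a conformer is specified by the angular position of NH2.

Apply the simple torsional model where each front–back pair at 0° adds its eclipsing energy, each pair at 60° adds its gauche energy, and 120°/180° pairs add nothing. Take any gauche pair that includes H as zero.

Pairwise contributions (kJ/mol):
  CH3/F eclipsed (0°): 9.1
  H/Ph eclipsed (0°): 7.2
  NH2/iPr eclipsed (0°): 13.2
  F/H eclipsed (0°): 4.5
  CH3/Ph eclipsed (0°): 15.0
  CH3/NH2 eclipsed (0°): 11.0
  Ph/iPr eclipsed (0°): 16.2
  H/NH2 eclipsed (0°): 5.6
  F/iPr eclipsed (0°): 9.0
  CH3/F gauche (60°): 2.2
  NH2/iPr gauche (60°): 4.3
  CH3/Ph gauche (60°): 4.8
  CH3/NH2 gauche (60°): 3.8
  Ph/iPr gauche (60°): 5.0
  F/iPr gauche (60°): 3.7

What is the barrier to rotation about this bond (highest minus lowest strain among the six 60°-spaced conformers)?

NH2 at 0° (eclipsed): iPr(0°)/NH2(0°) eclipsed 13.2; H(120°)/Ph(120°) eclipsed 7.2; CH3(240°)/F(240°) eclipsed 9.1 → 29.5 kJ/mol.
NH2 at 60° (staggered): iPr(0°)/NH2(60°) gauche 4.3; iPr(0°)/F(300°) gauche 3.7; CH3(240°)/Ph(180°) gauche 4.8; CH3(240°)/F(300°) gauche 2.2 → 15.0 kJ/mol.
NH2 at 120° (eclipsed): iPr(0°)/F(0°) eclipsed 9.0; H(120°)/NH2(120°) eclipsed 5.6; CH3(240°)/Ph(240°) eclipsed 15.0 → 29.6 kJ/mol.
NH2 at 180° (staggered): iPr(0°)/Ph(300°) gauche 5.0; iPr(0°)/F(60°) gauche 3.7; CH3(240°)/NH2(180°) gauche 3.8; CH3(240°)/Ph(300°) gauche 4.8 → 17.3 kJ/mol.
NH2 at 240° (eclipsed): iPr(0°)/Ph(0°) eclipsed 16.2; H(120°)/F(120°) eclipsed 4.5; CH3(240°)/NH2(240°) eclipsed 11.0 → 31.7 kJ/mol.
NH2 at 300° (staggered): iPr(0°)/NH2(300°) gauche 4.3; iPr(0°)/Ph(60°) gauche 5.0; CH3(240°)/NH2(300°) gauche 3.8; CH3(240°)/F(180°) gauche 2.2 → 15.3 kJ/mol.
Max at 240° (31.7 kJ/mol), min at 60° (15.0 kJ/mol); barrier = 16.7 kJ/mol.

16.7 kJ/mol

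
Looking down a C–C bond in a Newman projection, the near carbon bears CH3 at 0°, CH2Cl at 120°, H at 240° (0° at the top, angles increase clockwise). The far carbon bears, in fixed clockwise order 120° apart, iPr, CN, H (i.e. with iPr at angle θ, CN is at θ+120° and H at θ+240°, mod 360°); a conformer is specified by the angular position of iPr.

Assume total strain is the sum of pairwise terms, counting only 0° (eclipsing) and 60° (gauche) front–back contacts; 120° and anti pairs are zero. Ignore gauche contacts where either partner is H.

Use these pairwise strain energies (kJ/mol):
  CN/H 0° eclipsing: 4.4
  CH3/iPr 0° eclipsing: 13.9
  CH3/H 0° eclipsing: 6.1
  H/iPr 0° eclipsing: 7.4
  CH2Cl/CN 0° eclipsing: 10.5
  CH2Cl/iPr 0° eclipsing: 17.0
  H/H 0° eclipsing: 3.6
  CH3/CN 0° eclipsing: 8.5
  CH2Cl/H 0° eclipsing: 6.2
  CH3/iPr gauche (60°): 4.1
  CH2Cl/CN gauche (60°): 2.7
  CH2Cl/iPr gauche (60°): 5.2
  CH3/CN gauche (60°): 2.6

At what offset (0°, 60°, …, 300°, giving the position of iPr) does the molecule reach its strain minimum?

180°

iPr at 0° is eclipsed. CH3 at 0° is eclipsed with iPr at 0° (13.9); CH2Cl at 120° is eclipsed with CN at 120° (10.5); H at 240° is eclipsed with H at 240° (3.6). Total 28.0 kJ/mol.
iPr at 60° is staggered. CH3 at 0° is gauche with iPr at 60° (4.1); CH2Cl at 120° is gauche with iPr at 60° (5.2); CH2Cl at 120° is gauche with CN at 180° (2.7). Total 12.0 kJ/mol.
iPr at 120° is eclipsed. CH3 at 0° is eclipsed with H at 0° (6.1); CH2Cl at 120° is eclipsed with iPr at 120° (17.0); H at 240° is eclipsed with CN at 240° (4.4). Total 27.5 kJ/mol.
iPr at 180° is staggered. CH3 at 0° is gauche with CN at 300° (2.6); CH2Cl at 120° is gauche with iPr at 180° (5.2). Total 7.8 kJ/mol.
iPr at 240° is eclipsed. CH3 at 0° is eclipsed with CN at 0° (8.5); CH2Cl at 120° is eclipsed with H at 120° (6.2); H at 240° is eclipsed with iPr at 240° (7.4). Total 22.1 kJ/mol.
iPr at 300° is staggered. CH3 at 0° is gauche with iPr at 300° (4.1); CH3 at 0° is gauche with CN at 60° (2.6); CH2Cl at 120° is gauche with CN at 60° (2.7). Total 9.4 kJ/mol.
The minimum (7.8 kJ/mol) occurs with iPr at 180°.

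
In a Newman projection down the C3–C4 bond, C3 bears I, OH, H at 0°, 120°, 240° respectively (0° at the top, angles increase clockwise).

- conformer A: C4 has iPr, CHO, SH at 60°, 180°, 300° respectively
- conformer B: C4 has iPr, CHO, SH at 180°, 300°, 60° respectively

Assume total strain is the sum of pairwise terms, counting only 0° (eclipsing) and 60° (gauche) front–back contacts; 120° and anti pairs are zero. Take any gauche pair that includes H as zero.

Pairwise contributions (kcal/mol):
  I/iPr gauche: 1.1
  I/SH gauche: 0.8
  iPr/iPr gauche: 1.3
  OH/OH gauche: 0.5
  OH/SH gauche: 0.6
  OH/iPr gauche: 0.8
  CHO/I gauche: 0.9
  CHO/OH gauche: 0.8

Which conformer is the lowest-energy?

B

A (staggered): I(0°)/iPr(60°) gauche 1.1; I(0°)/SH(300°) gauche 0.8; OH(120°)/iPr(60°) gauche 0.8; OH(120°)/CHO(180°) gauche 0.8 → 3.5 kcal/mol.
B (staggered): I(0°)/CHO(300°) gauche 0.9; I(0°)/SH(60°) gauche 0.8; OH(120°)/iPr(180°) gauche 0.8; OH(120°)/SH(60°) gauche 0.6 → 3.1 kcal/mol.
B has the lowest total (3.1 kcal/mol).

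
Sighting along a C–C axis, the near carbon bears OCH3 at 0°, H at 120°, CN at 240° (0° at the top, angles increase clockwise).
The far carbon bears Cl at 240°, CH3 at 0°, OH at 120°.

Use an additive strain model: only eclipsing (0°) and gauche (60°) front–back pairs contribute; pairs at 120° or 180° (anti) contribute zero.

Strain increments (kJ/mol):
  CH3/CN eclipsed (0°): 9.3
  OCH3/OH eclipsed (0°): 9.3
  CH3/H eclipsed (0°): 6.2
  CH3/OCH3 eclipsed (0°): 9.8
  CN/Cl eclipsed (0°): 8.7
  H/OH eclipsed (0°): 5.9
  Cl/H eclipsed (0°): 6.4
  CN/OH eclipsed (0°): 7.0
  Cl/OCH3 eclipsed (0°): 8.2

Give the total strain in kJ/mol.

This conformer (eclipsed): OCH3(0°)/CH3(0°) eclipsed 9.8; H(120°)/OH(120°) eclipsed 5.9; CN(240°)/Cl(240°) eclipsed 8.7 → 24.4 kJ/mol.

24.4 kJ/mol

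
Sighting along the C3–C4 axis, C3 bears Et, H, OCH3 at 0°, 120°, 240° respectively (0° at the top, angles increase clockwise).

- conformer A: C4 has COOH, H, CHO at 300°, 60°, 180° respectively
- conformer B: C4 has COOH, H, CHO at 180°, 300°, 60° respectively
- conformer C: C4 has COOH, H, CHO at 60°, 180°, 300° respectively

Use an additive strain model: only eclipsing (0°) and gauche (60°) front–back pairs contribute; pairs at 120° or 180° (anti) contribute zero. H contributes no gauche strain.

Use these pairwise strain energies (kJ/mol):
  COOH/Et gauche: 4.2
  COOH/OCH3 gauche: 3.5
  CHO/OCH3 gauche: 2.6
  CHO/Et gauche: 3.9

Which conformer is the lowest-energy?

B

A is staggered. Et at 0° is gauche with COOH at 300° (4.2); OCH3 at 240° is gauche with COOH at 300° (3.5); OCH3 at 240° is gauche with CHO at 180° (2.6). Total 10.3 kJ/mol.
B is staggered. Et at 0° is gauche with CHO at 60° (3.9); OCH3 at 240° is gauche with COOH at 180° (3.5). Total 7.4 kJ/mol.
C is staggered. Et at 0° is gauche with COOH at 60° (4.2); Et at 0° is gauche with CHO at 300° (3.9); OCH3 at 240° is gauche with CHO at 300° (2.6). Total 10.7 kJ/mol.
B has the lowest total (7.4 kJ/mol).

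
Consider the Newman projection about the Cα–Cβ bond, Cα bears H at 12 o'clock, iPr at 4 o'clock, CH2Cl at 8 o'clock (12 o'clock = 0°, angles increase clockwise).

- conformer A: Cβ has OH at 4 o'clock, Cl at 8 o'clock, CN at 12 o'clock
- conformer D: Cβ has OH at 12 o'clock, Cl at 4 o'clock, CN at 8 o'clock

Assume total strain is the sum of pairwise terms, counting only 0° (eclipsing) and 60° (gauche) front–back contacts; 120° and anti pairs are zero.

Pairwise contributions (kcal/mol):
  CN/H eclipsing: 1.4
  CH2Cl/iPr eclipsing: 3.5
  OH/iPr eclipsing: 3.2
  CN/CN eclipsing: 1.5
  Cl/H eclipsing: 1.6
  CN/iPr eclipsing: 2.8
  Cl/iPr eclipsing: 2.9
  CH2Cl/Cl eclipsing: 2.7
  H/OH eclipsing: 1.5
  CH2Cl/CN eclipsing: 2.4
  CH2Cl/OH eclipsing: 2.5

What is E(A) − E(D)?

+0.5 kcal/mol

A (eclipsed): H–CN eclipsed, iPr–OH eclipsed, CH2Cl–Cl eclipsed; 1.4 + 3.2 + 2.7 = 7.3 kcal/mol.
D (eclipsed): H–OH eclipsed, iPr–Cl eclipsed, CH2Cl–CN eclipsed; 1.5 + 2.9 + 2.4 = 6.8 kcal/mol.
E(A) − E(D) = 7.3 − 6.8 = +0.5 kcal/mol.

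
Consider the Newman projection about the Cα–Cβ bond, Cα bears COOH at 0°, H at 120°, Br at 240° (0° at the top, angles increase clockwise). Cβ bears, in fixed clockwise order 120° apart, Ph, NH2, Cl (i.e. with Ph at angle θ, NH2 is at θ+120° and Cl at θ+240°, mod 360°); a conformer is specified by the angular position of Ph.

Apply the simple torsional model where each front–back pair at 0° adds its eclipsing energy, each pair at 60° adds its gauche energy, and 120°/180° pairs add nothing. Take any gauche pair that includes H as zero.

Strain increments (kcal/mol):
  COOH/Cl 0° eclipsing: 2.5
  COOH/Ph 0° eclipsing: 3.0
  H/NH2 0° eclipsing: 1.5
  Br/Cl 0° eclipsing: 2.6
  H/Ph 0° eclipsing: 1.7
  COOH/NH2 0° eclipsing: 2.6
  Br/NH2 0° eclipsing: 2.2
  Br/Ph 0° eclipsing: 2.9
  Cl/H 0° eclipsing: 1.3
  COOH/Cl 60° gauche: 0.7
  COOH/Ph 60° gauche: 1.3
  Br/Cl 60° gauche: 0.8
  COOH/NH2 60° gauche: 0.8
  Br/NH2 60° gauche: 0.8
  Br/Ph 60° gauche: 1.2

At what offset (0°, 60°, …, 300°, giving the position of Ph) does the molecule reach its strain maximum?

0°

Ph at 0° is eclipsed. COOH at 0° is eclipsed with Ph at 0° (3.0); H at 120° is eclipsed with NH2 at 120° (1.5); Br at 240° is eclipsed with Cl at 240° (2.6). Total 7.1 kcal/mol.
Ph at 60° is staggered. COOH at 0° is gauche with Ph at 60° (1.3); COOH at 0° is gauche with Cl at 300° (0.7); Br at 240° is gauche with NH2 at 180° (0.8); Br at 240° is gauche with Cl at 300° (0.8). Total 3.6 kcal/mol.
Ph at 120° is eclipsed. COOH at 0° is eclipsed with Cl at 0° (2.5); H at 120° is eclipsed with Ph at 120° (1.7); Br at 240° is eclipsed with NH2 at 240° (2.2). Total 6.4 kcal/mol.
Ph at 180° is staggered. COOH at 0° is gauche with NH2 at 300° (0.8); COOH at 0° is gauche with Cl at 60° (0.7); Br at 240° is gauche with Ph at 180° (1.2); Br at 240° is gauche with NH2 at 300° (0.8). Total 3.5 kcal/mol.
Ph at 240° is eclipsed. COOH at 0° is eclipsed with NH2 at 0° (2.6); H at 120° is eclipsed with Cl at 120° (1.3); Br at 240° is eclipsed with Ph at 240° (2.9). Total 6.8 kcal/mol.
Ph at 300° is staggered. COOH at 0° is gauche with Ph at 300° (1.3); COOH at 0° is gauche with NH2 at 60° (0.8); Br at 240° is gauche with Ph at 300° (1.2); Br at 240° is gauche with Cl at 180° (0.8). Total 4.1 kcal/mol.
The maximum (7.1 kcal/mol) occurs with Ph at 0°.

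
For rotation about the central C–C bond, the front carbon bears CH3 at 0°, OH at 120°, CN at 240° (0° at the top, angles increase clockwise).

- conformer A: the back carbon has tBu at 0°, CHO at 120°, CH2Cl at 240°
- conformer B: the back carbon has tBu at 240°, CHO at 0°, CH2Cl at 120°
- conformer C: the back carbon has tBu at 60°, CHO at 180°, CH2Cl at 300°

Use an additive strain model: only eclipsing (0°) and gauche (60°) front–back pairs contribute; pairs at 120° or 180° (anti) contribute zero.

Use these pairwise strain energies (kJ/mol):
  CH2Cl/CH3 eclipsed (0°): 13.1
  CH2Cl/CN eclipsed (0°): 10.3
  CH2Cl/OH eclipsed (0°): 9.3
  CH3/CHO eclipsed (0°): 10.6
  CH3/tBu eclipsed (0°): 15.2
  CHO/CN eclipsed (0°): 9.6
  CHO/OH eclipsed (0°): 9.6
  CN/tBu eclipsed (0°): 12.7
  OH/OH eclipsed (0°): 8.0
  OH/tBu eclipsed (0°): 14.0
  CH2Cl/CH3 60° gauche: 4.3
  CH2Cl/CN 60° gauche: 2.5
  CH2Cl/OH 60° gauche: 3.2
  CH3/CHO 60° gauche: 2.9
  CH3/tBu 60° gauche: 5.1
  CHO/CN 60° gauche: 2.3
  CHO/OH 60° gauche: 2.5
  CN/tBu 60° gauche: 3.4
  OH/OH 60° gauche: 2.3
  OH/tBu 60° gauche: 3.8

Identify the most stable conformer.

C

A (eclipsed): CH3–tBu eclipsed, OH–CHO eclipsed, CN–CH2Cl eclipsed; 15.2 + 9.6 + 10.3 = 35.1 kJ/mol.
B (eclipsed): CH3–CHO eclipsed, OH–CH2Cl eclipsed, CN–tBu eclipsed; 10.6 + 9.3 + 12.7 = 32.6 kJ/mol.
C (staggered): CH3–tBu gauche, CH3–CH2Cl gauche, OH–tBu gauche, OH–CHO gauche, CN–CHO gauche, CN–CH2Cl gauche; 5.1 + 4.3 + 3.8 + 2.5 + 2.3 + 2.5 = 20.5 kJ/mol.
C has the lowest total (20.5 kJ/mol).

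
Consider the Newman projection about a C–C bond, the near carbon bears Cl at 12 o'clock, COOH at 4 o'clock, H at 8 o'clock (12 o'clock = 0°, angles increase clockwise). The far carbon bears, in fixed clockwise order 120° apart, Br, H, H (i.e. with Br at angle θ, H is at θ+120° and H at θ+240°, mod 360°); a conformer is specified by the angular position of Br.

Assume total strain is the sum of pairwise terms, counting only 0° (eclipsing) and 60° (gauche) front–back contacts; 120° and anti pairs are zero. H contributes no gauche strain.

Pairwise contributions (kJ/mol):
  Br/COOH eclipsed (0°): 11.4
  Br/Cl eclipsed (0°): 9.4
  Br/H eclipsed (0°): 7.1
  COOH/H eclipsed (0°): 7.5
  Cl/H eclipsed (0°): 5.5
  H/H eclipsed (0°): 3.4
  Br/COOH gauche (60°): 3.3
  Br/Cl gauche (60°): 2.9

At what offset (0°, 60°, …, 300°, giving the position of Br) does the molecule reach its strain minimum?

Br at 0° (eclipsed): Cl(0°)/Br(0°) eclipsed 9.4; COOH(120°)/H(120°) eclipsed 7.5; H(240°)/H(240°) eclipsed 3.4 → 20.3 kJ/mol.
Br at 60° (staggered): Cl(0°)/Br(60°) gauche 2.9; COOH(120°)/Br(60°) gauche 3.3 → 6.2 kJ/mol.
Br at 120° (eclipsed): Cl(0°)/H(0°) eclipsed 5.5; COOH(120°)/Br(120°) eclipsed 11.4; H(240°)/H(240°) eclipsed 3.4 → 20.3 kJ/mol.
Br at 180° (staggered): COOH(120°)/Br(180°) gauche 3.3 → 3.3 kJ/mol.
Br at 240° (eclipsed): Cl(0°)/H(0°) eclipsed 5.5; COOH(120°)/H(120°) eclipsed 7.5; H(240°)/Br(240°) eclipsed 7.1 → 20.1 kJ/mol.
Br at 300° (staggered): Cl(0°)/Br(300°) gauche 2.9 → 2.9 kJ/mol.
The minimum (2.9 kJ/mol) occurs with Br at 300°.

300°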